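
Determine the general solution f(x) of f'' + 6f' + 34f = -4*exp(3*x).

f = -4*exp(3*x)/61 + C1*cos(5*x)*exp(-3*x) + C2*exp(-3*x)*sin(5*x)

Characteristic equation r² + 6r + 34 = 0 has discriminant (6)² - 4·(34) = -100 < 0, so r = -3 ± 5i.
Hence f_h = C1*cos(5*x)*exp(-3*x) + C2*exp(-3*x)*sin(5*x).
Try f_p = A*exp(3*x). Substituting into the equation and dividing by exp(3*x) gives A = -4/61, so f_p = -4*exp(3*x)/61.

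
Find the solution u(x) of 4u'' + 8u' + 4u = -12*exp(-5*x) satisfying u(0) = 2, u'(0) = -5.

u = -3*exp(-5*x)/16 + 35*exp(-x)/16 - 15*x*exp(-x)/4

Divide through by 4: u'' + 2u' + u = -3*exp(-5*x).
Characteristic equation r² + 2r + 1 = 0 has discriminant (2)² - 4·(1) = 0, so r = -1 is a repeated root.
Hence u_h = (C1 + C2*x)*exp(-x).
Try u_p = A*exp(-5*x). Substituting into the equation and dividing by exp(-5*x) gives A = -3/16, so u_p = -3*exp(-5*x)/16.
General solution: u = -3*exp(-5*x)/16 + C1*exp(-x) + C2*x*exp(-x).
Apply the initial conditions: u(0) = -3/16 + C1 = 2 and u'(0) = 15/16 + C2 - C1 = -5. Solving gives C1 = 35/16, C2 = -15/4.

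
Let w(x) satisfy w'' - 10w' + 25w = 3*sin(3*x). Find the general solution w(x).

Characteristic equation r² - 10r + 25 = 0 has discriminant (-10)² - 4·(25) = 0, so r = 5 is a repeated root.
Hence w_h = (C1 + C2*x)*exp(5*x).
Try w_p = A*cos(3*x) + B*sin(3*x). Substituting and equating the coefficients of cos(3x) and sin(3x) gives A = 45/578, B = 12/289, so w_p = 12*sin(3*x)/289 + 45*cos(3*x)/578.

w = 12*sin(3*x)/289 + 45*cos(3*x)/578 + C1*exp(5*x) + C2*x*exp(5*x)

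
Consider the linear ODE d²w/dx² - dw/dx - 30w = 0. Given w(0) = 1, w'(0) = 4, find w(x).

Characteristic equation r² - r - 30 = 0 factors as (r + 5)(r - 6) = 0, so r = -5, 6.
Hence w_h = C1*exp(-5*x) + C2*exp(6*x).
Apply the initial conditions: w(0) = C1 + C2 = 1 and w'(0) = -5*C1 + 6*C2 = 4. Solving gives C1 = 2/11, C2 = 9/11.

w = 2*exp(-5*x)/11 + 9*exp(6*x)/11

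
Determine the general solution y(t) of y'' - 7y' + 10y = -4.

y = -2/5 + C1*exp(2*t) + C2*exp(5*t)

Characteristic equation r² - 7r + 10 = 0 factors as (r - 2)(r - 5) = 0, so r = 2, 5.
Hence y_h = C1*exp(2*t) + C2*exp(5*t).
For the particular solution try y_p = A0. Substituting and matching coefficients of each power of t gives A0 = -2/5, so y_p = -2/5.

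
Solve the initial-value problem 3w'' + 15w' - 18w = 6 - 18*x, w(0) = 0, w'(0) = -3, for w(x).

w = 1/2 + x + exp(-6*x)/2 - exp(x)

Divide through by 3: w'' + 5w' - 6w = 2 - 6*x.
Characteristic equation r² + 5r - 6 = 0 factors as (r + 6)(r - 1) = 0, so r = -6, 1.
Hence w_h = C1*exp(-6*x) + C2*exp(x).
For the particular solution try w_p = A0 + A1*x. Substituting and matching coefficients of each power of x gives A0 = 1/2, A1 = 1, so w_p = 1/2 + x.
General solution: w = 1/2 + x + C1*exp(-6*x) + C2*exp(x).
Apply the initial conditions: w(0) = 1/2 + C1 + C2 = 0 and w'(0) = 1 + C2 - 6*C1 = -3. Solving gives C1 = 1/2, C2 = -1.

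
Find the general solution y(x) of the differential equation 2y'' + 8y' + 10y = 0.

y = C1*cos(x)*exp(-2*x) + C2*exp(-2*x)*sin(x)

Divide through by 2: y'' + 4y' + 5y = 0.
Characteristic equation r² + 4r + 5 = 0 has discriminant (4)² - 4·(5) = -4 < 0, so r = -2 ± i.
Hence y_h = C1*cos(x)*exp(-2*x) + C2*exp(-2*x)*sin(x).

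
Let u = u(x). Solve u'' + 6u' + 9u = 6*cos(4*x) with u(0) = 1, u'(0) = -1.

u = -42*cos(4*x)/625 + 144*sin(4*x)/625 + 667*exp(-3*x)/625 + 32*x*exp(-3*x)/25

Characteristic equation r² + 6r + 9 = 0 has discriminant (6)² - 4·(9) = 0, so r = -3 is a repeated root.
Hence u_h = (C1 + C2*x)*exp(-3*x).
Try u_p = A*cos(4*x) + B*sin(4*x). Substituting and equating the coefficients of cos(4x) and sin(4x) gives A = -42/625, B = 144/625, so u_p = -42*cos(4*x)/625 + 144*sin(4*x)/625.
General solution: u = -42*cos(4*x)/625 + 144*sin(4*x)/625 + C1*exp(-3*x) + C2*x*exp(-3*x).
Apply the initial conditions: u(0) = -42/625 + C1 = 1 and u'(0) = 576/625 + C2 - 3*C1 = -1. Solving gives C1 = 667/625, C2 = 32/25.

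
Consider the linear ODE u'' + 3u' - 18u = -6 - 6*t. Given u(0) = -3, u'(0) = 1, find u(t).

u = 7/18 - 65*exp(-6*t)/54 - 59*exp(3*t)/27 + t/3

Characteristic equation r² + 3r - 18 = 0 factors as (r - 3)(r + 6) = 0, so r = 3, -6.
Hence u_h = C1*exp(3*t) + C2*exp(-6*t).
For the particular solution try u_p = A0 + A1*t. Substituting and matching coefficients of each power of t gives A0 = 7/18, A1 = 1/3, so u_p = 7/18 + t/3.
General solution: u = 7/18 + t/3 + C1*exp(3*t) + C2*exp(-6*t).
Apply the initial conditions: u(0) = 7/18 + C1 + C2 = -3 and u'(0) = 1/3 - 6*C2 + 3*C1 = 1. Solving gives C1 = -59/27, C2 = -65/54.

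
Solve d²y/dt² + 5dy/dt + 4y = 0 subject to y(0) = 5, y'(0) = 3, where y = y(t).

y = -8*exp(-4*t)/3 + 23*exp(-t)/3

Characteristic equation r² + 5r + 4 = 0 factors as (r + 4)(r + 1) = 0, so r = -4, -1.
Hence y_h = C1*exp(-4*t) + C2*exp(-t).
Apply the initial conditions: y(0) = C1 + C2 = 5 and y'(0) = -C2 - 4*C1 = 3. Solving gives C1 = -8/3, C2 = 23/3.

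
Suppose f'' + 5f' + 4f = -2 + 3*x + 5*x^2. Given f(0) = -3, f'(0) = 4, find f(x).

f = 59/32 - 49*exp(-4*x)/96 - 19*x/8 - 13*exp(-x)/3 + 5*x**2/4

Characteristic equation r² + 5r + 4 = 0 factors as (r + 1)(r + 4) = 0, so r = -1, -4.
Hence f_h = C1*exp(-x) + C2*exp(-4*x).
For the particular solution try f_p = A0 + A1*x + A2*x^2. Substituting and matching coefficients of each power of x gives A0 = 59/32, A1 = -19/8, A2 = 5/4, so f_p = 59/32 - 19*x/8 + 5*x^2/4.
General solution: f = 59/32 - 19*x/8 + 5*x^2/4 + C1*exp(-x) + C2*exp(-4*x).
Apply the initial conditions: f(0) = 59/32 + C1 + C2 = -3 and f'(0) = -19/8 - C1 - 4*C2 = 4. Solving gives C1 = -13/3, C2 = -49/96.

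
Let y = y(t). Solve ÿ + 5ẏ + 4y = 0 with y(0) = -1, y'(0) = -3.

Characteristic equation r² + 5r + 4 = 0 factors as (r + 4)(r + 1) = 0, so r = -4, -1.
Hence y_h = C1*exp(-4*t) + C2*exp(-t).
Apply the initial conditions: y(0) = C1 + C2 = -1 and y'(0) = -C2 - 4*C1 = -3. Solving gives C1 = 4/3, C2 = -7/3.

y = -7*exp(-t)/3 + 4*exp(-4*t)/3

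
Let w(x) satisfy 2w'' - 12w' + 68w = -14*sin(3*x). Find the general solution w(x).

Divide through by 2: w'' - 6w' + 34w = -7*sin(3*x).
Characteristic equation r² - 6r + 34 = 0 has discriminant (-6)² - 4·(34) = -100 < 0, so r = 3 ± 5i.
Hence w_h = C1*cos(5*x)*exp(3*x) + C2*exp(3*x)*sin(5*x).
Try w_p = A*cos(3*x) + B*sin(3*x). Substituting and equating the coefficients of cos(3x) and sin(3x) gives A = -126/949, B = -175/949, so w_p = -175*sin(3*x)/949 - 126*cos(3*x)/949.

w = -175*sin(3*x)/949 - 126*cos(3*x)/949 + C1*cos(5*x)*exp(3*x) + C2*exp(3*x)*sin(5*x)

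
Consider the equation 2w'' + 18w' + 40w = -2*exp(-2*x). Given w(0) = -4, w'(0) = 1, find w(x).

Divide through by 2: w'' + 9w' + 20w = -exp(-2*x).
Characteristic equation r² + 9r + 20 = 0 factors as (r + 5)(r + 4) = 0, so r = -5, -4.
Hence w_h = C1*exp(-5*x) + C2*exp(-4*x).
Try w_p = A*exp(-2*x). Substituting into the equation and dividing by exp(-2*x) gives A = -1/6, so w_p = -exp(-2*x)/6.
General solution: w = -exp(-2*x)/6 + C1*exp(-5*x) + C2*exp(-4*x).
Apply the initial conditions: w(0) = -1/6 + C1 + C2 = -4 and w'(0) = 1/3 - 5*C1 - 4*C2 = 1. Solving gives C1 = 44/3, C2 = -37/2.

w = -37*exp(-4*x)/2 - exp(-2*x)/6 + 44*exp(-5*x)/3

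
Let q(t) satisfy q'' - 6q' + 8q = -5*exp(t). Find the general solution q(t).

Characteristic equation r² - 6r + 8 = 0 factors as (r - 2)(r - 4) = 0, so r = 2, 4.
Hence q_h = C1*exp(2*t) + C2*exp(4*t).
Try q_p = A*exp(t). Substituting into the equation and dividing by exp(t) gives A = -5/3, so q_p = -5*exp(t)/3.

q = -5*exp(t)/3 + C1*exp(2*t) + C2*exp(4*t)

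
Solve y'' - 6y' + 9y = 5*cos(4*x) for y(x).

y = -24*sin(4*x)/125 - 7*cos(4*x)/125 + C1*exp(3*x) + C2*x*exp(3*x)

Characteristic equation r² - 6r + 9 = 0 has discriminant (-6)² - 4·(9) = 0, so r = 3 is a repeated root.
Hence y_h = (C1 + C2*x)*exp(3*x).
Try y_p = A*cos(4*x) + B*sin(4*x). Substituting and equating the coefficients of cos(4x) and sin(4x) gives A = -7/125, B = -24/125, so y_p = -24*sin(4*x)/125 - 7*cos(4*x)/125.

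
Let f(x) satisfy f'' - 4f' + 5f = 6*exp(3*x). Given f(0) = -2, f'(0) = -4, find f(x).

Characteristic equation r² - 4r + 5 = 0 has discriminant (-4)² - 4·(5) = -4 < 0, so r = 2 ± i.
Hence f_h = C1*cos(x)*exp(2*x) + C2*exp(2*x)*sin(x).
Try f_p = A*exp(3*x). Substituting into the equation and dividing by exp(3*x) gives A = 3, so f_p = 3*exp(3*x).
General solution: f = 3*exp(3*x) + C1*cos(x)*exp(2*x) + C2*exp(2*x)*sin(x).
Apply the initial conditions: f(0) = 3 + C1 = -2 and f'(0) = 9 + C2 + 2*C1 = -4. Solving gives C1 = -5, C2 = -3.

f = 3*exp(3*x) - 5*cos(x)*exp(2*x) - 3*exp(2*x)*sin(x)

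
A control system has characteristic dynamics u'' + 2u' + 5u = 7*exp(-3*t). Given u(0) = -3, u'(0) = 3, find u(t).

u = 7*exp(-3*t)/8 - 31*cos(2*t)*exp(-t)/8 + 7*exp(-t)*sin(2*t)/8

Characteristic equation r² + 2r + 5 = 0 has discriminant (2)² - 4·(5) = -16 < 0, so r = -1 ± 2i.
Hence u_h = C1*cos(2*t)*exp(-t) + C2*exp(-t)*sin(2*t).
Try u_p = A*exp(-3*t). Substituting into the equation and dividing by exp(-3*t) gives A = 7/8, so u_p = 7*exp(-3*t)/8.
General solution: u = 7*exp(-3*t)/8 + C1*cos(2*t)*exp(-t) + C2*exp(-t)*sin(2*t).
Apply the initial conditions: u(0) = 7/8 + C1 = -3 and u'(0) = -21/8 - C1 + 2*C2 = 3. Solving gives C1 = -31/8, C2 = 7/8.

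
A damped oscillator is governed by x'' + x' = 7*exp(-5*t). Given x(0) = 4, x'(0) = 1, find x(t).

Characteristic equation r² + r = 0 factors as (r + 1)r = 0, so r = -1, 0.
Hence x_h = C1*exp(-t) + C2.
Try x_p = A*exp(-5*t). Substituting into the equation and dividing by exp(-5*t) gives A = 7/20, so x_p = 7*exp(-5*t)/20.
General solution: x = C2 + 7*exp(-5*t)/20 + C1*exp(-t).
Apply the initial conditions: x(0) = 7/20 + C1 + C2 = 4 and x'(0) = -7/4 - C1 = 1. Solving gives C1 = -11/4, C2 = 32/5.

x = 32/5 - 11*exp(-t)/4 + 7*exp(-5*t)/20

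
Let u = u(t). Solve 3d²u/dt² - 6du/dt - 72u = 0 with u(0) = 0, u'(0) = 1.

Divide through by 3: u'' - 2u' - 24u = 0.
Characteristic equation r² - 2r - 24 = 0 factors as (r - 6)(r + 4) = 0, so r = 6, -4.
Hence u_h = C1*exp(6*t) + C2*exp(-4*t).
Apply the initial conditions: u(0) = C1 + C2 = 0 and u'(0) = -4*C2 + 6*C1 = 1. Solving gives C1 = 1/10, C2 = -1/10.

u = -exp(-4*t)/10 + exp(6*t)/10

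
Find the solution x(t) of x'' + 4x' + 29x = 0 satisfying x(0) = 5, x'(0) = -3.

x = 5*cos(5*t)*exp(-2*t) + 7*exp(-2*t)*sin(5*t)/5

Characteristic equation r² + 4r + 29 = 0 has discriminant (4)² - 4·(29) = -100 < 0, so r = -2 ± 5i.
Hence x_h = C1*cos(5*t)*exp(-2*t) + C2*exp(-2*t)*sin(5*t).
Apply the initial conditions: x(0) = C1 = 5 and x'(0) = -2*C1 + 5*C2 = -3. Solving gives C1 = 5, C2 = 7/5.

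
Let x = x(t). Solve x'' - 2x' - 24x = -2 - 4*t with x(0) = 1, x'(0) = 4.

Characteristic equation r² - 2r - 24 = 0 factors as (r - 6)(r + 4) = 0, so r = 6, -4.
Hence x_h = C1*exp(6*t) + C2*exp(-4*t).
For the particular solution try x_p = A0 + A1*t. Substituting and matching coefficients of each power of t gives A0 = 5/72, A1 = 1/6, so x_p = 5/72 + t/6.
General solution: x = 5/72 + t/6 + C1*exp(6*t) + C2*exp(-4*t).
Apply the initial conditions: x(0) = 5/72 + C1 + C2 = 1 and x'(0) = 1/6 - 4*C2 + 6*C1 = 4. Solving gives C1 = 34/45, C2 = 7/40.

x = 5/72 + t/6 + 7*exp(-4*t)/40 + 34*exp(6*t)/45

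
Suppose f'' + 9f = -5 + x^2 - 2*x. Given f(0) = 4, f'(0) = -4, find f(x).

Characteristic equation r² + 9 = 0 has discriminant (0)² - 4·(9) = -36 < 0, so r = ± 3i.
Hence f_h = C1*cos(3*x) + C2*sin(3*x).
For the particular solution try f_p = A0 + A1*x + A2*x^2. Substituting and matching coefficients of each power of x gives A0 = -47/81, A1 = -2/9, A2 = 1/9, so f_p = -47/81 - 2*x/9 + x^2/9.
General solution: f = -47/81 - 2*x/9 + x^2/9 + C1*cos(3*x) + C2*sin(3*x).
Apply the initial conditions: f(0) = -47/81 + C1 = 4 and f'(0) = -2/9 + 3*C2 = -4. Solving gives C1 = 371/81, C2 = -34/27.

f = -47/81 - 34*sin(3*x)/27 - 2*x/9 + x**2/9 + 371*cos(3*x)/81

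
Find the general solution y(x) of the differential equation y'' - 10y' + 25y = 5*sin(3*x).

Characteristic equation r² - 10r + 25 = 0 has discriminant (-10)² - 4·(25) = 0, so r = 5 is a repeated root.
Hence y_h = (C1 + C2*x)*exp(5*x).
Try y_p = A*cos(3*x) + B*sin(3*x). Substituting and equating the coefficients of cos(3x) and sin(3x) gives A = 75/578, B = 20/289, so y_p = 20*sin(3*x)/289 + 75*cos(3*x)/578.

y = 20*sin(3*x)/289 + 75*cos(3*x)/578 + C1*exp(5*x) + C2*x*exp(5*x)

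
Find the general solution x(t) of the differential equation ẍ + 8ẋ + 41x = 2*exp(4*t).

Characteristic equation r² + 8r + 41 = 0 has discriminant (8)² - 4·(41) = -100 < 0, so r = -4 ± 5i.
Hence x_h = C1*cos(5*t)*exp(-4*t) + C2*exp(-4*t)*sin(5*t).
Try x_p = A*exp(4*t). Substituting into the equation and dividing by exp(4*t) gives A = 2/89, so x_p = 2*exp(4*t)/89.

x = 2*exp(4*t)/89 + C1*cos(5*t)*exp(-4*t) + C2*exp(-4*t)*sin(5*t)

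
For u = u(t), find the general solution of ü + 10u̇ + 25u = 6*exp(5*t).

Characteristic equation r² + 10r + 25 = 0 has discriminant (10)² - 4·(25) = 0, so r = -5 is a repeated root.
Hence u_h = (C1 + C2*t)*exp(-5*t).
Try u_p = A*exp(5*t). Substituting into the equation and dividing by exp(5*t) gives A = 3/50, so u_p = 3*exp(5*t)/50.

u = 3*exp(5*t)/50 + C1*exp(-5*t) + C2*t*exp(-5*t)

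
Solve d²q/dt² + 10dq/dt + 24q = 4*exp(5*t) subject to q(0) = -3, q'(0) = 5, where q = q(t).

Characteristic equation r² + 10r + 24 = 0 factors as (r + 4)(r + 6) = 0, so r = -4, -6.
Hence q_h = C1*exp(-4*t) + C2*exp(-6*t).
Try q_p = A*exp(5*t). Substituting into the equation and dividing by exp(5*t) gives A = 4/99, so q_p = 4*exp(5*t)/99.
General solution: q = 4*exp(5*t)/99 + C1*exp(-4*t) + C2*exp(-6*t).
Apply the initial conditions: q(0) = 4/99 + C1 + C2 = -3 and q'(0) = 20/99 - 6*C2 - 4*C1 = 5. Solving gives C1 = -121/18, C2 = 81/22.

q = -121*exp(-4*t)/18 + 4*exp(5*t)/99 + 81*exp(-6*t)/22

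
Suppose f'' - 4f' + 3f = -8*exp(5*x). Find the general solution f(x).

Characteristic equation r² - 4r + 3 = 0 factors as (r - 1)(r - 3) = 0, so r = 1, 3.
Hence f_h = C1*exp(x) + C2*exp(3*x).
Try f_p = A*exp(5*x). Substituting into the equation and dividing by exp(5*x) gives A = -1, so f_p = -exp(5*x).

f = -exp(5*x) + C1*exp(x) + C2*exp(3*x)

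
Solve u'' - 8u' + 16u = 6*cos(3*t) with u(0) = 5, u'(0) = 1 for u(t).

u = -144*sin(3*t)/625 + 42*cos(3*t)/625 + 3083*exp(4*t)/625 - 451*t*exp(4*t)/25

Characteristic equation r² - 8r + 16 = 0 has discriminant (-8)² - 4·(16) = 0, so r = 4 is a repeated root.
Hence u_h = (C1 + C2*t)*exp(4*t).
Try u_p = A*cos(3*t) + B*sin(3*t). Substituting and equating the coefficients of cos(3t) and sin(3t) gives A = 42/625, B = -144/625, so u_p = -144*sin(3*t)/625 + 42*cos(3*t)/625.
General solution: u = -144*sin(3*t)/625 + 42*cos(3*t)/625 + C1*exp(4*t) + C2*t*exp(4*t).
Apply the initial conditions: u(0) = 42/625 + C1 = 5 and u'(0) = -432/625 + C2 + 4*C1 = 1. Solving gives C1 = 3083/625, C2 = -451/25.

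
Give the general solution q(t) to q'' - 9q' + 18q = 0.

Characteristic equation r² - 9r + 18 = 0 factors as (r - 6)(r - 3) = 0, so r = 6, 3.
Hence q_h = C1*exp(6*t) + C2*exp(3*t).

q = C1*exp(6*t) + C2*exp(3*t)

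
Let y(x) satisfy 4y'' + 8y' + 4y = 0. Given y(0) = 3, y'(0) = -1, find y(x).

Divide through by 4: y'' + 2y' + y = 0.
Characteristic equation r² + 2r + 1 = 0 has discriminant (2)² - 4·(1) = 0, so r = -1 is a repeated root.
Hence y_h = (C1 + C2*x)*exp(-x).
Apply the initial conditions: y(0) = C1 = 3 and y'(0) = C2 - C1 = -1. Solving gives C1 = 3, C2 = 2.

y = 3*exp(-x) + 2*x*exp(-x)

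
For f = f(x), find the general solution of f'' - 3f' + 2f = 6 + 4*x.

Characteristic equation r² - 3r + 2 = 0 factors as (r - 2)(r - 1) = 0, so r = 2, 1.
Hence f_h = C1*exp(2*x) + C2*exp(x).
For the particular solution try f_p = A0 + A1*x. Substituting and matching coefficients of each power of x gives A0 = 6, A1 = 2, so f_p = 6 + 2*x.

f = 6 + 2*x + C1*exp(2*x) + C2*exp(x)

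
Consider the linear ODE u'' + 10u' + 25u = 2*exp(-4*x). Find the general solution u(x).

Characteristic equation r² + 10r + 25 = 0 has discriminant (10)² - 4·(25) = 0, so r = -5 is a repeated root.
Hence u_h = (C1 + C2*x)*exp(-5*x).
Try u_p = A*exp(-4*x). Substituting into the equation and dividing by exp(-4*x) gives A = 2, so u_p = 2*exp(-4*x).

u = 2*exp(-4*x) + C1*exp(-5*x) + C2*x*exp(-5*x)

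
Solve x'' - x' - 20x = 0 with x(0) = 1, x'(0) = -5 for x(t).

x = -exp(5*t)/9 + 10*exp(-4*t)/9

Characteristic equation r² - r - 20 = 0 factors as (r + 4)(r - 5) = 0, so r = -4, 5.
Hence x_h = C1*exp(-4*t) + C2*exp(5*t).
Apply the initial conditions: x(0) = C1 + C2 = 1 and x'(0) = -4*C1 + 5*C2 = -5. Solving gives C1 = 10/9, C2 = -1/9.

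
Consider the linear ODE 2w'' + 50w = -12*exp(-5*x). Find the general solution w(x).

Divide through by 2: w'' + 25w = -6*exp(-5*x).
Characteristic equation r² + 25 = 0 has discriminant (0)² - 4·(25) = -100 < 0, so r = ± 5i.
Hence w_h = C1*cos(5*x) + C2*sin(5*x).
Try w_p = A*exp(-5*x). Substituting into the equation and dividing by exp(-5*x) gives A = -3/25, so w_p = -3*exp(-5*x)/25.

w = -3*exp(-5*x)/25 + C1*cos(5*x) + C2*sin(5*x)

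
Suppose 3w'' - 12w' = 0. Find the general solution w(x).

w = C2 + C1*exp(4*x)

Divide through by 3: w'' - 4w' = 0.
Characteristic equation r² - 4r = 0 factors as (r - 4)r = 0, so r = 4, 0.
Hence w_h = C1*exp(4*x) + C2.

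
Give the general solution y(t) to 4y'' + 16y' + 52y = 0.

y = C1*cos(3*t)*exp(-2*t) + C2*exp(-2*t)*sin(3*t)

Divide through by 4: y'' + 4y' + 13y = 0.
Characteristic equation r² + 4r + 13 = 0 has discriminant (4)² - 4·(13) = -36 < 0, so r = -2 ± 3i.
Hence y_h = C1*cos(3*t)*exp(-2*t) + C2*exp(-2*t)*sin(3*t).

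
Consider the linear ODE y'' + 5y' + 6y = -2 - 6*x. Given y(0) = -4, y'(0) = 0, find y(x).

Characteristic equation r² + 5r + 6 = 0 factors as (r + 2)(r + 3) = 0, so r = -2, -3.
Hence y_h = C1*exp(-2*x) + C2*exp(-3*x).
For the particular solution try y_p = A0 + A1*x. Substituting and matching coefficients of each power of x gives A0 = 1/2, A1 = -1, so y_p = 1/2 - x.
General solution: y = 1/2 - x + C1*exp(-2*x) + C2*exp(-3*x).
Apply the initial conditions: y(0) = 1/2 + C1 + C2 = -4 and y'(0) = -1 - 3*C2 - 2*C1 = 0. Solving gives C1 = -25/2, C2 = 8.

y = 1/2 - x + 8*exp(-3*x) - 25*exp(-2*x)/2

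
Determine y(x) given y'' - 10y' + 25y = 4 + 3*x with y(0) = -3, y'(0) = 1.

Characteristic equation r² - 10r + 25 = 0 has discriminant (-10)² - 4·(25) = 0, so r = 5 is a repeated root.
Hence y_h = (C1 + C2*x)*exp(5*x).
For the particular solution try y_p = A0 + A1*x. Substituting and matching coefficients of each power of x gives A0 = 26/125, A1 = 3/25, so y_p = 26/125 + 3*x/25.
General solution: y = 26/125 + 3*x/25 + C1*exp(5*x) + C2*x*exp(5*x).
Apply the initial conditions: y(0) = 26/125 + C1 = -3 and y'(0) = 3/25 + C2 + 5*C1 = 1. Solving gives C1 = -401/125, C2 = 423/25.

y = 26/125 - 401*exp(5*x)/125 + 3*x/25 + 423*x*exp(5*x)/25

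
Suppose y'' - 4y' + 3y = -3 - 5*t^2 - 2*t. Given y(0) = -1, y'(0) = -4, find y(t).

y = -181/27 + 8*exp(t) - 62*exp(3*t)/27 - 46*t/9 - 5*t**2/3

Characteristic equation r² - 4r + 3 = 0 factors as (r - 3)(r - 1) = 0, so r = 3, 1.
Hence y_h = C1*exp(3*t) + C2*exp(t).
For the particular solution try y_p = A0 + A1*t + A2*t^2. Substituting and matching coefficients of each power of t gives A0 = -181/27, A1 = -46/9, A2 = -5/3, so y_p = -181/27 - 46*t/9 - 5*t^2/3.
General solution: y = -181/27 - 46*t/9 - 5*t^2/3 + C1*exp(3*t) + C2*exp(t).
Apply the initial conditions: y(0) = -181/27 + C1 + C2 = -1 and y'(0) = -46/9 + C2 + 3*C1 = -4. Solving gives C1 = -62/27, C2 = 8.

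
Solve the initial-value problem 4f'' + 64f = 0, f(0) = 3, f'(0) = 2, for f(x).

Divide through by 4: f'' + 16f = 0.
Characteristic equation r² + 16 = 0 has discriminant (0)² - 4·(16) = -64 < 0, so r = ± 4i.
Hence f_h = C1*cos(4*x) + C2*sin(4*x).
Apply the initial conditions: f(0) = C1 = 3 and f'(0) = 4*C2 = 2. Solving gives C1 = 3, C2 = 1/2.

f = sin(4*x)/2 + 3*cos(4*x)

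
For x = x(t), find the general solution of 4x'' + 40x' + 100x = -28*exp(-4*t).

x = -7*exp(-4*t) + C1*exp(-5*t) + C2*t*exp(-5*t)

Divide through by 4: x'' + 10x' + 25x = -7*exp(-4*t).
Characteristic equation r² + 10r + 25 = 0 has discriminant (10)² - 4·(25) = 0, so r = -5 is a repeated root.
Hence x_h = (C1 + C2*t)*exp(-5*t).
Try x_p = A*exp(-4*t). Substituting into the equation and dividing by exp(-4*t) gives A = -7, so x_p = -7*exp(-4*t).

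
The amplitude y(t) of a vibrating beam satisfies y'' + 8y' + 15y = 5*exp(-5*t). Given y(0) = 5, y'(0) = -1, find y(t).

Characteristic equation r² + 8r + 15 = 0 factors as (r + 5)(r + 3) = 0, so r = -5, -3.
Hence y_h = C1*exp(-5*t) + C2*exp(-3*t).
Since exp(-5*t) solves the homogeneous equation (r = -5 is a root of multiplicity 1), multiply the trial by t. Try y_p = A*t*exp(-5*t). Substituting into the equation and dividing by exp(-5*t) gives A = -5/2, so y_p = -5*t*exp(-5*t)/2.
General solution: y = C1*exp(-5*t) + C2*exp(-3*t) - 5*t*exp(-5*t)/2.
Apply the initial conditions: y(0) = C1 + C2 = 5 and y'(0) = -5/2 - 5*C1 - 3*C2 = -1. Solving gives C1 = -33/4, C2 = 53/4.

y = -33*exp(-5*t)/4 + 53*exp(-3*t)/4 - 5*t*exp(-5*t)/2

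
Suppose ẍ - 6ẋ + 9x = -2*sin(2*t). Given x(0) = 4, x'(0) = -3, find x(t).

x = -24*cos(2*t)/169 - 10*sin(2*t)/169 + 700*exp(3*t)/169 - 199*t*exp(3*t)/13

Characteristic equation r² - 6r + 9 = 0 has discriminant (-6)² - 4·(9) = 0, so r = 3 is a repeated root.
Hence x_h = (C1 + C2*t)*exp(3*t).
Try x_p = A*cos(2*t) + B*sin(2*t). Substituting and equating the coefficients of cos(2t) and sin(2t) gives A = -24/169, B = -10/169, so x_p = -24*cos(2*t)/169 - 10*sin(2*t)/169.
General solution: x = -24*cos(2*t)/169 - 10*sin(2*t)/169 + C1*exp(3*t) + C2*t*exp(3*t).
Apply the initial conditions: x(0) = -24/169 + C1 = 4 and x'(0) = -20/169 + C2 + 3*C1 = -3. Solving gives C1 = 700/169, C2 = -199/13.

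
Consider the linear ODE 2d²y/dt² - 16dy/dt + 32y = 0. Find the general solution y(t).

Divide through by 2: y'' - 8y' + 16y = 0.
Characteristic equation r² - 8r + 16 = 0 has discriminant (-8)² - 4·(16) = 0, so r = 4 is a repeated root.
Hence y_h = (C1 + C2*t)*exp(4*t).

y = C1*exp(4*t) + C2*t*exp(4*t)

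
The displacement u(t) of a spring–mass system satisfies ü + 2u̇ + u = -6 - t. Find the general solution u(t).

Characteristic equation r² + 2r + 1 = 0 has discriminant (2)² - 4·(1) = 0, so r = -1 is a repeated root.
Hence u_h = (C1 + C2*t)*exp(-t).
For the particular solution try u_p = A0 + A1*t. Substituting and matching coefficients of each power of t gives A0 = -4, A1 = -1, so u_p = -4 - t.

u = -4 - t + C1*exp(-t) + C2*t*exp(-t)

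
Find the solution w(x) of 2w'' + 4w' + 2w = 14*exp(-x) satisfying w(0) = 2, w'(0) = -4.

Divide through by 2: w'' + 2w' + w = 7*exp(-x).
Characteristic equation r² + 2r + 1 = 0 has discriminant (2)² - 4·(1) = 0, so r = -1 is a repeated root.
Hence w_h = (C1 + C2*x)*exp(-x).
Since exp(-x) solves the homogeneous equation (r = -1 is a root of multiplicity 2), multiply the trial by x^2. Try w_p = A*x^2*exp(-x). Substituting into the equation and dividing by exp(-x) gives A = 7/2, so w_p = 7*x^2*exp(-x)/2.
General solution: w = C1*exp(-x) + 7*x^2*exp(-x)/2 + C2*x*exp(-x).
Apply the initial conditions: w(0) = C1 = 2 and w'(0) = C2 - C1 = -4. Solving gives C1 = 2, C2 = -2.

w = 2*exp(-x) - 2*x*exp(-x) + 7*x**2*exp(-x)/2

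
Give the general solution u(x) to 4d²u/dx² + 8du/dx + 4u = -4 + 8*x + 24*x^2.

u = 31 - 22*x + 6*x**2 + C1*exp(-x) + C2*x*exp(-x)

Divide through by 4: u'' + 2u' + u = -1 + 2*x + 6*x^2.
Characteristic equation r² + 2r + 1 = 0 has discriminant (2)² - 4·(1) = 0, so r = -1 is a repeated root.
Hence u_h = (C1 + C2*x)*exp(-x).
For the particular solution try u_p = A0 + A1*x + A2*x^2. Substituting and matching coefficients of each power of x gives A0 = 31, A1 = -22, A2 = 6, so u_p = 31 - 22*x + 6*x^2.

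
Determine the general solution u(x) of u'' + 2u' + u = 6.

u = 6 + C1*exp(-x) + C2*x*exp(-x)

Characteristic equation r² + 2r + 1 = 0 has discriminant (2)² - 4·(1) = 0, so r = -1 is a repeated root.
Hence u_h = (C1 + C2*x)*exp(-x).
For the particular solution try u_p = A0. Substituting and matching coefficients of each power of x gives A0 = 6, so u_p = 6.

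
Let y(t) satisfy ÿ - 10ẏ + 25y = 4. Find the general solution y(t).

y = 4/25 + C1*exp(5*t) + C2*t*exp(5*t)

Characteristic equation r² - 10r + 25 = 0 has discriminant (-10)² - 4·(25) = 0, so r = 5 is a repeated root.
Hence y_h = (C1 + C2*t)*exp(5*t).
For the particular solution try y_p = A0. Substituting and matching coefficients of each power of t gives A0 = 4/25, so y_p = 4/25.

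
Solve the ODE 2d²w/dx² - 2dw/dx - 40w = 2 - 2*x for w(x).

w = -21/400 + x/20 + C1*exp(-4*x) + C2*exp(5*x)

Divide through by 2: w'' - w' - 20w = 1 - x.
Characteristic equation r² - r - 20 = 0 factors as (r + 4)(r - 5) = 0, so r = -4, 5.
Hence w_h = C1*exp(-4*x) + C2*exp(5*x).
For the particular solution try w_p = A0 + A1*x. Substituting and matching coefficients of each power of x gives A0 = -21/400, A1 = 1/20, so w_p = -21/400 + x/20.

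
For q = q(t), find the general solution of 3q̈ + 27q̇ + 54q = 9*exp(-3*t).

q = C1*exp(-6*t) + C2*exp(-3*t) + t*exp(-3*t)

Divide through by 3: q'' + 9q' + 18q = 3*exp(-3*t).
Characteristic equation r² + 9r + 18 = 0 factors as (r + 6)(r + 3) = 0, so r = -6, -3.
Hence q_h = C1*exp(-6*t) + C2*exp(-3*t).
Since exp(-3*t) solves the homogeneous equation (r = -3 is a root of multiplicity 1), multiply the trial by t. Try q_p = A*t*exp(-3*t). Substituting into the equation and dividing by exp(-3*t) gives A = 1, so q_p = t*exp(-3*t).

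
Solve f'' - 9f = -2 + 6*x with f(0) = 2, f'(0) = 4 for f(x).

f = 2/9 - 2*x/3 + exp(-3*x)/9 + 5*exp(3*x)/3

Characteristic equation r² - 9 = 0 factors as (r - 3)(r + 3) = 0, so r = 3, -3.
Hence f_h = C1*exp(3*x) + C2*exp(-3*x).
For the particular solution try f_p = A0 + A1*x. Substituting and matching coefficients of each power of x gives A0 = 2/9, A1 = -2/3, so f_p = 2/9 - 2*x/3.
General solution: f = 2/9 - 2*x/3 + C1*exp(3*x) + C2*exp(-3*x).
Apply the initial conditions: f(0) = 2/9 + C1 + C2 = 2 and f'(0) = -2/3 - 3*C2 + 3*C1 = 4. Solving gives C1 = 5/3, C2 = 1/9.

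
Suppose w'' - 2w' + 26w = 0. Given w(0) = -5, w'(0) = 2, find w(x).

Characteristic equation r² - 2r + 26 = 0 has discriminant (-2)² - 4·(26) = -100 < 0, so r = 1 ± 5i.
Hence w_h = C1*cos(5*x)*exp(x) + C2*exp(x)*sin(5*x).
Apply the initial conditions: w(0) = C1 = -5 and w'(0) = C1 + 5*C2 = 2. Solving gives C1 = -5, C2 = 7/5.

w = -5*cos(5*x)*exp(x) + 7*exp(x)*sin(5*x)/5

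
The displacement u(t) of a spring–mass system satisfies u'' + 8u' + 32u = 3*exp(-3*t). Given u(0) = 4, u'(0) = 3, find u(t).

u = 3*exp(-3*t)/17 + 65*cos(4*t)*exp(-4*t)/17 + 80*exp(-4*t)*sin(4*t)/17

Characteristic equation r² + 8r + 32 = 0 has discriminant (8)² - 4·(32) = -64 < 0, so r = -4 ± 4i.
Hence u_h = C1*cos(4*t)*exp(-4*t) + C2*exp(-4*t)*sin(4*t).
Try u_p = A*exp(-3*t). Substituting into the equation and dividing by exp(-3*t) gives A = 3/17, so u_p = 3*exp(-3*t)/17.
General solution: u = 3*exp(-3*t)/17 + C1*cos(4*t)*exp(-4*t) + C2*exp(-4*t)*sin(4*t).
Apply the initial conditions: u(0) = 3/17 + C1 = 4 and u'(0) = -9/17 - 4*C1 + 4*C2 = 3. Solving gives C1 = 65/17, C2 = 80/17.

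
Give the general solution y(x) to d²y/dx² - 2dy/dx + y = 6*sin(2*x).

y = -18*sin(2*x)/25 + 24*cos(2*x)/25 + C1*exp(x) + C2*x*exp(x)

Characteristic equation r² - 2r + 1 = 0 has discriminant (-2)² - 4·(1) = 0, so r = 1 is a repeated root.
Hence y_h = (C1 + C2*x)*exp(x).
Try y_p = A*cos(2*x) + B*sin(2*x). Substituting and equating the coefficients of cos(2x) and sin(2x) gives A = 24/25, B = -18/25, so y_p = -18*sin(2*x)/25 + 24*cos(2*x)/25.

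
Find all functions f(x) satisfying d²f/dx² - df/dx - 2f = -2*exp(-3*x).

Characteristic equation r² - r - 2 = 0 factors as (r - 2)(r + 1) = 0, so r = 2, -1.
Hence f_h = C1*exp(2*x) + C2*exp(-x).
Try f_p = A*exp(-3*x). Substituting into the equation and dividing by exp(-3*x) gives A = -1/5, so f_p = -exp(-3*x)/5.

f = -exp(-3*x)/5 + C1*exp(2*x) + C2*exp(-x)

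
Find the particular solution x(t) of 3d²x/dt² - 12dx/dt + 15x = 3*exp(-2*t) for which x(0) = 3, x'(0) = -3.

x = exp(-2*t)/17 - 149*exp(2*t)*sin(t)/17 + 50*cos(t)*exp(2*t)/17

Divide through by 3: x'' - 4x' + 5x = exp(-2*t).
Characteristic equation r² - 4r + 5 = 0 has discriminant (-4)² - 4·(5) = -4 < 0, so r = 2 ± i.
Hence x_h = C1*cos(t)*exp(2*t) + C2*exp(2*t)*sin(t).
Try x_p = A*exp(-2*t). Substituting into the equation and dividing by exp(-2*t) gives A = 1/17, so x_p = exp(-2*t)/17.
General solution: x = exp(-2*t)/17 + C1*cos(t)*exp(2*t) + C2*exp(2*t)*sin(t).
Apply the initial conditions: x(0) = 1/17 + C1 = 3 and x'(0) = -2/17 + C2 + 2*C1 = -3. Solving gives C1 = 50/17, C2 = -149/17.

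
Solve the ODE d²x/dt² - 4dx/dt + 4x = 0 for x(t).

x = C1*exp(2*t) + C2*t*exp(2*t)

Characteristic equation r² - 4r + 4 = 0 has discriminant (-4)² - 4·(4) = 0, so r = 2 is a repeated root.
Hence x_h = (C1 + C2*t)*exp(2*t).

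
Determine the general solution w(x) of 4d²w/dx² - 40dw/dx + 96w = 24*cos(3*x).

w = -4*sin(3*x)/25 + 2*cos(3*x)/25 + C1*exp(6*x) + C2*exp(4*x)

Divide through by 4: w'' - 10w' + 24w = 6*cos(3*x).
Characteristic equation r² - 10r + 24 = 0 factors as (r - 6)(r - 4) = 0, so r = 6, 4.
Hence w_h = C1*exp(6*x) + C2*exp(4*x).
Try w_p = A*cos(3*x) + B*sin(3*x). Substituting and equating the coefficients of cos(3x) and sin(3x) gives A = 2/25, B = -4/25, so w_p = -4*sin(3*x)/25 + 2*cos(3*x)/25.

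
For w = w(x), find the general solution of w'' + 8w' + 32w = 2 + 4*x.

Characteristic equation r² + 8r + 32 = 0 has discriminant (8)² - 4·(32) = -64 < 0, so r = -4 ± 4i.
Hence w_h = C1*cos(4*x)*exp(-4*x) + C2*exp(-4*x)*sin(4*x).
For the particular solution try w_p = A0 + A1*x. Substituting and matching coefficients of each power of x gives A0 = 1/32, A1 = 1/8, so w_p = 1/32 + x/8.

w = 1/32 + x/8 + C1*cos(4*x)*exp(-4*x) + C2*exp(-4*x)*sin(4*x)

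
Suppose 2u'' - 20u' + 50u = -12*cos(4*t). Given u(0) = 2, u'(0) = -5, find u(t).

u = -54*cos(4*t)/1681 + 240*sin(4*t)/1681 + 3416*exp(5*t)/1681 - 645*t*exp(5*t)/41

Divide through by 2: u'' - 10u' + 25u = -6*cos(4*t).
Characteristic equation r² - 10r + 25 = 0 has discriminant (-10)² - 4·(25) = 0, so r = 5 is a repeated root.
Hence u_h = (C1 + C2*t)*exp(5*t).
Try u_p = A*cos(4*t) + B*sin(4*t). Substituting and equating the coefficients of cos(4t) and sin(4t) gives A = -54/1681, B = 240/1681, so u_p = -54*cos(4*t)/1681 + 240*sin(4*t)/1681.
General solution: u = -54*cos(4*t)/1681 + 240*sin(4*t)/1681 + C1*exp(5*t) + C2*t*exp(5*t).
Apply the initial conditions: u(0) = -54/1681 + C1 = 2 and u'(0) = 960/1681 + C2 + 5*C1 = -5. Solving gives C1 = 3416/1681, C2 = -645/41.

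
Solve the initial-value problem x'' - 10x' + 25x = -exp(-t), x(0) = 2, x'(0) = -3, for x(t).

Characteristic equation r² - 10r + 25 = 0 has discriminant (-10)² - 4·(25) = 0, so r = 5 is a repeated root.
Hence x_h = (C1 + C2*t)*exp(5*t).
Try x_p = A*exp(-t). Substituting into the equation and dividing by exp(-t) gives A = -1/36, so x_p = -exp(-t)/36.
General solution: x = -exp(-t)/36 + C1*exp(5*t) + C2*t*exp(5*t).
Apply the initial conditions: x(0) = -1/36 + C1 = 2 and x'(0) = 1/36 + C2 + 5*C1 = -3. Solving gives C1 = 73/36, C2 = -79/6.

x = -exp(-t)/36 + 73*exp(5*t)/36 - 79*t*exp(5*t)/6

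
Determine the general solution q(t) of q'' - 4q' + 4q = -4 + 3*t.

Characteristic equation r² - 4r + 4 = 0 has discriminant (-4)² - 4·(4) = 0, so r = 2 is a repeated root.
Hence q_h = (C1 + C2*t)*exp(2*t).
For the particular solution try q_p = A0 + A1*t. Substituting and matching coefficients of each power of t gives A0 = -1/4, A1 = 3/4, so q_p = -1/4 + 3*t/4.

q = -1/4 + 3*t/4 + C1*exp(2*t) + C2*t*exp(2*t)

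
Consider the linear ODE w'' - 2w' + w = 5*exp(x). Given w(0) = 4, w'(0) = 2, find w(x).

Characteristic equation r² - 2r + 1 = 0 has discriminant (-2)² - 4·(1) = 0, so r = 1 is a repeated root.
Hence w_h = (C1 + C2*x)*exp(x).
Since exp(x) solves the homogeneous equation (r = 1 is a root of multiplicity 2), multiply the trial by x^2. Try w_p = A*x^2*exp(x). Substituting into the equation and dividing by exp(x) gives A = 5/2, so w_p = 5*x^2*exp(x)/2.
General solution: w = C1*exp(x) + 5*x^2*exp(x)/2 + C2*x*exp(x).
Apply the initial conditions: w(0) = C1 = 4 and w'(0) = C1 + C2 = 2. Solving gives C1 = 4, C2 = -2.

w = 4*exp(x) - 2*x*exp(x) + 5*x**2*exp(x)/2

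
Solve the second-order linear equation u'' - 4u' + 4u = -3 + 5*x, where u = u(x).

u = 1/2 + 5*x/4 + C1*exp(2*x) + C2*x*exp(2*x)

Characteristic equation r² - 4r + 4 = 0 has discriminant (-4)² - 4·(4) = 0, so r = 2 is a repeated root.
Hence u_h = (C1 + C2*x)*exp(2*x).
For the particular solution try u_p = A0 + A1*x. Substituting and matching coefficients of each power of x gives A0 = 1/2, A1 = 5/4, so u_p = 1/2 + 5*x/4.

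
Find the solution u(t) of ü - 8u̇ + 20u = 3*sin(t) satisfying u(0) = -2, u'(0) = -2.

Characteristic equation r² - 8r + 20 = 0 has discriminant (-8)² - 4·(20) = -16 < 0, so r = 4 ± 2i.
Hence u_h = C1*cos(2*t)*exp(4*t) + C2*exp(4*t)*sin(2*t).
Try u_p = A*cos(t) + B*sin(t). Substituting and equating the coefficients of cos(t) and sin(t) gives A = 24/425, B = 57/425, so u_p = 24*cos(t)/425 + 57*sin(t)/425.
General solution: u = 24*cos(t)/425 + 57*sin(t)/425 + C1*cos(2*t)*exp(4*t) + C2*exp(4*t)*sin(2*t).
Apply the initial conditions: u(0) = 24/425 + C1 = -2 and u'(0) = 57/425 + 2*C2 + 4*C1 = -2. Solving gives C1 = -874/425, C2 = 2589/850.

u = 24*cos(t)/425 + 57*sin(t)/425 - 874*cos(2*t)*exp(4*t)/425 + 2589*exp(4*t)*sin(2*t)/850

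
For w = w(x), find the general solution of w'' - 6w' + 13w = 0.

Characteristic equation r² - 6r + 13 = 0 has discriminant (-6)² - 4·(13) = -16 < 0, so r = 3 ± 2i.
Hence w_h = C1*cos(2*x)*exp(3*x) + C2*exp(3*x)*sin(2*x).

w = C1*cos(2*x)*exp(3*x) + C2*exp(3*x)*sin(2*x)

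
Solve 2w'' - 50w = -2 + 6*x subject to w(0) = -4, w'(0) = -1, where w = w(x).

Divide through by 2: w'' - 25w = -1 + 3*x.
Characteristic equation r² - 25 = 0 factors as (r - 5)(r + 5) = 0, so r = 5, -5.
Hence w_h = C1*exp(5*x) + C2*exp(-5*x).
For the particular solution try w_p = A0 + A1*x. Substituting and matching coefficients of each power of x gives A0 = 1/25, A1 = -3/25, so w_p = 1/25 - 3*x/25.
General solution: w = 1/25 - 3*x/25 + C1*exp(5*x) + C2*exp(-5*x).
Apply the initial conditions: w(0) = 1/25 + C1 + C2 = -4 and w'(0) = -3/25 - 5*C2 + 5*C1 = -1. Solving gives C1 = -527/250, C2 = -483/250.

w = 1/25 - 527*exp(5*x)/250 - 483*exp(-5*x)/250 - 3*x/25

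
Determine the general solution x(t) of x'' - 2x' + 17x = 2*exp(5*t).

x = exp(5*t)/16 + C1*cos(4*t)*exp(t) + C2*exp(t)*sin(4*t)

Characteristic equation r² - 2r + 17 = 0 has discriminant (-2)² - 4·(17) = -64 < 0, so r = 1 ± 4i.
Hence x_h = C1*cos(4*t)*exp(t) + C2*exp(t)*sin(4*t).
Try x_p = A*exp(5*t). Substituting into the equation and dividing by exp(5*t) gives A = 1/16, so x_p = exp(5*t)/16.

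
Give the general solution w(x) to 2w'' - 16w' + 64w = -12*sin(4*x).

w = -3*cos(4*x)/20 - 3*sin(4*x)/40 + C1*cos(4*x)*exp(4*x) + C2*exp(4*x)*sin(4*x)

Divide through by 2: w'' - 8w' + 32w = -6*sin(4*x).
Characteristic equation r² - 8r + 32 = 0 has discriminant (-8)² - 4·(32) = -64 < 0, so r = 4 ± 4i.
Hence w_h = C1*cos(4*x)*exp(4*x) + C2*exp(4*x)*sin(4*x).
Try w_p = A*cos(4*x) + B*sin(4*x). Substituting and equating the coefficients of cos(4x) and sin(4x) gives A = -3/20, B = -3/40, so w_p = -3*cos(4*x)/20 - 3*sin(4*x)/40.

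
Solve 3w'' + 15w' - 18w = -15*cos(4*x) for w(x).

w = -25*sin(4*x)/221 + 55*cos(4*x)/442 + C1*exp(-6*x) + C2*exp(x)

Divide through by 3: w'' + 5w' - 6w = -5*cos(4*x).
Characteristic equation r² + 5r - 6 = 0 factors as (r + 6)(r - 1) = 0, so r = -6, 1.
Hence w_h = C1*exp(-6*x) + C2*exp(x).
Try w_p = A*cos(4*x) + B*sin(4*x). Substituting and equating the coefficients of cos(4x) and sin(4x) gives A = 55/442, B = -25/221, so w_p = -25*sin(4*x)/221 + 55*cos(4*x)/442.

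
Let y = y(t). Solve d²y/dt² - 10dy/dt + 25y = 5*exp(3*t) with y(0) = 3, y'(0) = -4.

Characteristic equation r² - 10r + 25 = 0 has discriminant (-10)² - 4·(25) = 0, so r = 5 is a repeated root.
Hence y_h = (C1 + C2*t)*exp(5*t).
Try y_p = A*exp(3*t). Substituting into the equation and dividing by exp(3*t) gives A = 5/4, so y_p = 5*exp(3*t)/4.
General solution: y = 5*exp(3*t)/4 + C1*exp(5*t) + C2*t*exp(5*t).
Apply the initial conditions: y(0) = 5/4 + C1 = 3 and y'(0) = 15/4 + C2 + 5*C1 = -4. Solving gives C1 = 7/4, C2 = -33/2.

y = 5*exp(3*t)/4 + 7*exp(5*t)/4 - 33*t*exp(5*t)/2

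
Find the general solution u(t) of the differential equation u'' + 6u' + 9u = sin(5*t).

u = -15*cos(5*t)/578 - 4*sin(5*t)/289 + C1*exp(-3*t) + C2*t*exp(-3*t)

Characteristic equation r² + 6r + 9 = 0 has discriminant (6)² - 4·(9) = 0, so r = -3 is a repeated root.
Hence u_h = (C1 + C2*t)*exp(-3*t).
Try u_p = A*cos(5*t) + B*sin(5*t). Substituting and equating the coefficients of cos(5t) and sin(5t) gives A = -15/578, B = -4/289, so u_p = -15*cos(5*t)/578 - 4*sin(5*t)/289.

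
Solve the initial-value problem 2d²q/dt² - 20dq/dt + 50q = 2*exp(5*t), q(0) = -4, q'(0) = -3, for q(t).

q = -4*exp(5*t) + t**2*exp(5*t)/2 + 17*t*exp(5*t)

Divide through by 2: q'' - 10q' + 25q = exp(5*t).
Characteristic equation r² - 10r + 25 = 0 has discriminant (-10)² - 4·(25) = 0, so r = 5 is a repeated root.
Hence q_h = (C1 + C2*t)*exp(5*t).
Since exp(5*t) solves the homogeneous equation (r = 5 is a root of multiplicity 2), multiply the trial by t^2. Try q_p = A*t^2*exp(5*t). Substituting into the equation and dividing by exp(5*t) gives A = 1/2, so q_p = t^2*exp(5*t)/2.
General solution: q = C1*exp(5*t) + t^2*exp(5*t)/2 + C2*t*exp(5*t).
Apply the initial conditions: q(0) = C1 = -4 and q'(0) = C2 + 5*C1 = -3. Solving gives C1 = -4, C2 = 17.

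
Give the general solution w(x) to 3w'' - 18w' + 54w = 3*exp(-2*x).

Divide through by 3: w'' - 6w' + 18w = exp(-2*x).
Characteristic equation r² - 6r + 18 = 0 has discriminant (-6)² - 4·(18) = -36 < 0, so r = 3 ± 3i.
Hence w_h = C1*cos(3*x)*exp(3*x) + C2*exp(3*x)*sin(3*x).
Try w_p = A*exp(-2*x). Substituting into the equation and dividing by exp(-2*x) gives A = 1/34, so w_p = exp(-2*x)/34.

w = exp(-2*x)/34 + C1*cos(3*x)*exp(3*x) + C2*exp(3*x)*sin(3*x)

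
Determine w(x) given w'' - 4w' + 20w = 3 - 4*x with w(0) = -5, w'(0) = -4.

w = 11/100 - x/5 - 511*cos(4*x)*exp(2*x)/100 + 321*exp(2*x)*sin(4*x)/200

Characteristic equation r² - 4r + 20 = 0 has discriminant (-4)² - 4·(20) = -64 < 0, so r = 2 ± 4i.
Hence w_h = C1*cos(4*x)*exp(2*x) + C2*exp(2*x)*sin(4*x).
For the particular solution try w_p = A0 + A1*x. Substituting and matching coefficients of each power of x gives A0 = 11/100, A1 = -1/5, so w_p = 11/100 - x/5.
General solution: w = 11/100 - x/5 + C1*cos(4*x)*exp(2*x) + C2*exp(2*x)*sin(4*x).
Apply the initial conditions: w(0) = 11/100 + C1 = -5 and w'(0) = -1/5 + 2*C1 + 4*C2 = -4. Solving gives C1 = -511/100, C2 = 321/200.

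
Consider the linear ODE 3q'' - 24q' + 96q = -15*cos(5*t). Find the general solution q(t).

q = -35*cos(5*t)/1649 + 200*sin(5*t)/1649 + C1*cos(4*t)*exp(4*t) + C2*exp(4*t)*sin(4*t)

Divide through by 3: q'' - 8q' + 32q = -5*cos(5*t).
Characteristic equation r² - 8r + 32 = 0 has discriminant (-8)² - 4·(32) = -64 < 0, so r = 4 ± 4i.
Hence q_h = C1*cos(4*t)*exp(4*t) + C2*exp(4*t)*sin(4*t).
Try q_p = A*cos(5*t) + B*sin(5*t). Substituting and equating the coefficients of cos(5t) and sin(5t) gives A = -35/1649, B = 200/1649, so q_p = -35*cos(5*t)/1649 + 200*sin(5*t)/1649.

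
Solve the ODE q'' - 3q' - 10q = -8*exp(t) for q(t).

Characteristic equation r² - 3r - 10 = 0 factors as (r + 2)(r - 5) = 0, so r = -2, 5.
Hence q_h = C1*exp(-2*t) + C2*exp(5*t).
Try q_p = A*exp(t). Substituting into the equation and dividing by exp(t) gives A = 2/3, so q_p = 2*exp(t)/3.

q = 2*exp(t)/3 + C1*exp(-2*t) + C2*exp(5*t)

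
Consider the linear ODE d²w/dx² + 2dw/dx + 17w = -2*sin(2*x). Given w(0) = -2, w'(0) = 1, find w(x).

Characteristic equation r² + 2r + 17 = 0 has discriminant (2)² - 4·(17) = -64 < 0, so r = -1 ± 4i.
Hence w_h = C1*cos(4*x)*exp(-x) + C2*exp(-x)*sin(4*x).
Try w_p = A*cos(2*x) + B*sin(2*x). Substituting and equating the coefficients of cos(2x) and sin(2x) gives A = 8/185, B = -26/185, so w_p = -26*sin(2*x)/185 + 8*cos(2*x)/185.
General solution: w = -26*sin(2*x)/185 + 8*cos(2*x)/185 + C1*cos(4*x)*exp(-x) + C2*exp(-x)*sin(4*x).
Apply the initial conditions: w(0) = 8/185 + C1 = -2 and w'(0) = -52/185 - C1 + 4*C2 = 1. Solving gives C1 = -378/185, C2 = -141/740.

w = -26*sin(2*x)/185 + 8*cos(2*x)/185 - 378*cos(4*x)*exp(-x)/185 - 141*exp(-x)*sin(4*x)/740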